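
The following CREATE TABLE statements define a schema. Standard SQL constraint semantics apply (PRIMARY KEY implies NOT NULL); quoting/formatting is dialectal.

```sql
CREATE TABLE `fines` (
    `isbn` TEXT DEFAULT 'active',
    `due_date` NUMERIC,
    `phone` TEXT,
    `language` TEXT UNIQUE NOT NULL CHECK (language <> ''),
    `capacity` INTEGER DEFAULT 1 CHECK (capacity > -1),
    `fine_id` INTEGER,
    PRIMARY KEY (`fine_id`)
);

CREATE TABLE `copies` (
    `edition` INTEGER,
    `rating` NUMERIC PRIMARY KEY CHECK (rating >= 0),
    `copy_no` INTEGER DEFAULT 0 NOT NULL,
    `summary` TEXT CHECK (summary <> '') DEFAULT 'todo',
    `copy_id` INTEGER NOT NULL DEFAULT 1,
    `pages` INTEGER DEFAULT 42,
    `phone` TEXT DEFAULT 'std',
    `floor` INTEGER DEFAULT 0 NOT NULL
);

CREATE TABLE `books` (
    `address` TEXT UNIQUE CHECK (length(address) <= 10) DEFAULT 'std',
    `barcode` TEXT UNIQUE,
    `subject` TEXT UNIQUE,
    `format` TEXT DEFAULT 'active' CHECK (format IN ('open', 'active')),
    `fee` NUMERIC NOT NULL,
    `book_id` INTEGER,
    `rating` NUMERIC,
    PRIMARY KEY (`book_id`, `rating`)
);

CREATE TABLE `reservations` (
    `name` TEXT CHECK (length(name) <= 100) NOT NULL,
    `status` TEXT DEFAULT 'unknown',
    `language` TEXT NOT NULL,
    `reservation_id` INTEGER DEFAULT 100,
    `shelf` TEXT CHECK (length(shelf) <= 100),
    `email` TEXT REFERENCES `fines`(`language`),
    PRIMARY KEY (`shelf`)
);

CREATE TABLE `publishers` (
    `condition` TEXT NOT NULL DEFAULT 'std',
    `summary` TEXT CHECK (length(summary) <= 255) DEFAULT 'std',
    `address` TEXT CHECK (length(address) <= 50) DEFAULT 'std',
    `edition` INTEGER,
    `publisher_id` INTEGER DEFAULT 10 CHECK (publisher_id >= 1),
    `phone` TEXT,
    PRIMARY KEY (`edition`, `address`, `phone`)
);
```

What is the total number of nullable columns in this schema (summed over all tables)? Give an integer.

fines: 4 nullable (isbn, due_date, phone, capacity — PK (fine_id) and explicit NOT NULL columns excluded).
copies: 4 nullable (edition, summary, pages, phone — PK (rating) and explicit NOT NULL columns excluded).
books: 4 nullable (address, barcode, subject, format — PK (book_id, rating) and explicit NOT NULL columns excluded).
reservations: 3 nullable (status, reservation_id, email — PK (shelf) and explicit NOT NULL columns excluded).
publishers: 2 nullable (summary, publisher_id — PK (edition, address, phone) and explicit NOT NULL columns excluded).
Total: 4 + 4 + 4 + 3 + 2 = 17.

17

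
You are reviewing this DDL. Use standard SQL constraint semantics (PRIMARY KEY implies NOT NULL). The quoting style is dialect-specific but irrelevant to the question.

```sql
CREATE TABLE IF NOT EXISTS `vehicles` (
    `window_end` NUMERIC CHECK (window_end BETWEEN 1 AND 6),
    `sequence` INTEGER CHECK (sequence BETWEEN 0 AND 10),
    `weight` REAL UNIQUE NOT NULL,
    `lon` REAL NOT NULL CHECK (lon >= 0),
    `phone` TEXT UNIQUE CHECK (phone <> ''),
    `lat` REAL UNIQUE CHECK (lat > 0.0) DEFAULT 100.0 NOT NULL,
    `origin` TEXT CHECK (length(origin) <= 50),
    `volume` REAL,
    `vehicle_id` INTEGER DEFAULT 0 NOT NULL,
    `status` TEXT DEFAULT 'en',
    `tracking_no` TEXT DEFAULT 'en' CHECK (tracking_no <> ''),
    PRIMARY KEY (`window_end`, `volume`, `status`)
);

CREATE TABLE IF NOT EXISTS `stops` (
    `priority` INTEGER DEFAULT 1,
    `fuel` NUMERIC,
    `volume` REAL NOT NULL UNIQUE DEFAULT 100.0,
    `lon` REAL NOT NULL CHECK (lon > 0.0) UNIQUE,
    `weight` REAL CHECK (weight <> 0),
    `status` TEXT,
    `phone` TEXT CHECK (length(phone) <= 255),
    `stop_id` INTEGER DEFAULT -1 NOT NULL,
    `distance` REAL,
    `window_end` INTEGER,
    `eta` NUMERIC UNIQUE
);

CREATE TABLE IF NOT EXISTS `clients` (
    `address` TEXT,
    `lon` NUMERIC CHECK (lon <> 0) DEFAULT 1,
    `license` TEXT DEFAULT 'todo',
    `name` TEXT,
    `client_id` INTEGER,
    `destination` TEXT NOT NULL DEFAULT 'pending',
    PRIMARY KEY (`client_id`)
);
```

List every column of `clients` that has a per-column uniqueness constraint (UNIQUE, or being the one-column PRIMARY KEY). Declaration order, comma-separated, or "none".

client_id

- address: no UNIQUE or single-column PK constraint.
- lon: no UNIQUE or single-column PK constraint.
- license: no UNIQUE or single-column PK constraint.
- name: no UNIQUE or single-column PK constraint.
- client_id: single-column PRIMARY KEY → unique.
- destination: no UNIQUE or single-column PK constraint.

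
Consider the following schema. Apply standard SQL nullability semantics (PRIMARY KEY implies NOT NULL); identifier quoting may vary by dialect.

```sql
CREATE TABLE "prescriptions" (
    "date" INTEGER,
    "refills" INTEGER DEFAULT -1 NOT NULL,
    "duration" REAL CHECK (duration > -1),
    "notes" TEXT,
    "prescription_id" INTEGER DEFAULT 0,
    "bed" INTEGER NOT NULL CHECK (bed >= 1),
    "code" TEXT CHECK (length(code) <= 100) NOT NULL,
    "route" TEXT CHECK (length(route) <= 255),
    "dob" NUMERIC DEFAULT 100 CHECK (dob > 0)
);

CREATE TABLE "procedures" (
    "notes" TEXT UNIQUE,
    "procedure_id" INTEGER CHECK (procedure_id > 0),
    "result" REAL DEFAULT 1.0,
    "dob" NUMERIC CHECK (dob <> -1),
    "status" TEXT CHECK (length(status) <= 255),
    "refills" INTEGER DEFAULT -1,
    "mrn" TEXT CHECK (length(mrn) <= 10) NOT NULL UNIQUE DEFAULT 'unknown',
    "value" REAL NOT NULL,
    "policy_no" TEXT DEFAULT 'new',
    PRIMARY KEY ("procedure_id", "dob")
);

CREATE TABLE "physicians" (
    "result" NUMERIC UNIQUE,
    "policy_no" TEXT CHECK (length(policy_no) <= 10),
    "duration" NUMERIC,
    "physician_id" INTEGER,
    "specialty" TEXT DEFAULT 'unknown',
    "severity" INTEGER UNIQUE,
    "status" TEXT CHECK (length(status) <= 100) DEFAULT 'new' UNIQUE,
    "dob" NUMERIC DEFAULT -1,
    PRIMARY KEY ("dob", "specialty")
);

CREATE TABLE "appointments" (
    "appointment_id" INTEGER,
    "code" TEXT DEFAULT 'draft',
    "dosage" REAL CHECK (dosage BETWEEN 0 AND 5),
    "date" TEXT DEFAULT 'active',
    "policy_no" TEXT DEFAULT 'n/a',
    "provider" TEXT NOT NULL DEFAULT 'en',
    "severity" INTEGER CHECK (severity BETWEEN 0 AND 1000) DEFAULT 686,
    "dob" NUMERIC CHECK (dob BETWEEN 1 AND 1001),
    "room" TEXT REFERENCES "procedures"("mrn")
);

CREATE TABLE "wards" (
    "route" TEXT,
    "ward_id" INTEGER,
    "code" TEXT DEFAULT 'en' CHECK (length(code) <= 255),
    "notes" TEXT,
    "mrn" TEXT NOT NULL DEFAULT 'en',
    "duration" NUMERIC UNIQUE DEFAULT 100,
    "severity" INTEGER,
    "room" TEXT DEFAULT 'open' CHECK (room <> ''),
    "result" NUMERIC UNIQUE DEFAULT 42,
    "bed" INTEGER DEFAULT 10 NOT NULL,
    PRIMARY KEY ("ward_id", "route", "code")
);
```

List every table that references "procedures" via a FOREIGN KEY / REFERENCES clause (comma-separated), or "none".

- appointments.room references procedures(mrn).

appointments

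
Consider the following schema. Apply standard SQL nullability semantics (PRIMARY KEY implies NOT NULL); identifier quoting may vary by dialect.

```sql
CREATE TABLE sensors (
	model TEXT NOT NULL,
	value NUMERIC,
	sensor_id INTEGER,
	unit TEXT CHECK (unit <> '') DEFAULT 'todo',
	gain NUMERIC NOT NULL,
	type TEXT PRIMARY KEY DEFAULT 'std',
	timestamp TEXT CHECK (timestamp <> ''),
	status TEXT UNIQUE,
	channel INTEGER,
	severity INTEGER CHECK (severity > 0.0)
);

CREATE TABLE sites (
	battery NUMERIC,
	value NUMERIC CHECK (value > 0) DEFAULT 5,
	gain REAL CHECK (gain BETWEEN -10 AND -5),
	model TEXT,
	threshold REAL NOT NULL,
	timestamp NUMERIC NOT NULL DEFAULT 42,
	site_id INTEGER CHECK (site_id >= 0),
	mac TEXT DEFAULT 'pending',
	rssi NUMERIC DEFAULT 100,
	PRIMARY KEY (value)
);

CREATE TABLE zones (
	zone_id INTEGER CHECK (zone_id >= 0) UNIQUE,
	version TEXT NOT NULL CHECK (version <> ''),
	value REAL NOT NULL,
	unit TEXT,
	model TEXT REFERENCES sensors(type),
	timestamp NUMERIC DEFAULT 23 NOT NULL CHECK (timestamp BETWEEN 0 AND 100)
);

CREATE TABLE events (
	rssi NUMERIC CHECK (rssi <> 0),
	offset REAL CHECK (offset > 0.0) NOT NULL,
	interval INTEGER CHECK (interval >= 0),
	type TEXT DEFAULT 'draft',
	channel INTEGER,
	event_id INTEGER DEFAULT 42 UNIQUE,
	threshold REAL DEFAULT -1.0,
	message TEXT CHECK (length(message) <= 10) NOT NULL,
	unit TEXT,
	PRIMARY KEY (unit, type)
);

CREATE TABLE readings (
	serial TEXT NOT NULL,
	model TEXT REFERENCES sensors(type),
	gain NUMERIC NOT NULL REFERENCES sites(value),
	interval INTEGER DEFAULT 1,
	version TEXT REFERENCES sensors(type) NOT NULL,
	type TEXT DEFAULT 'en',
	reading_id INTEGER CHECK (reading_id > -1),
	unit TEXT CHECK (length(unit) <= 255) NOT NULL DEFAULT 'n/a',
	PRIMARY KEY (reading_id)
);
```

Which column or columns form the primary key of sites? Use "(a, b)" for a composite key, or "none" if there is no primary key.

value

value is declared PRIMARY KEY as a table-level PRIMARY KEY clause.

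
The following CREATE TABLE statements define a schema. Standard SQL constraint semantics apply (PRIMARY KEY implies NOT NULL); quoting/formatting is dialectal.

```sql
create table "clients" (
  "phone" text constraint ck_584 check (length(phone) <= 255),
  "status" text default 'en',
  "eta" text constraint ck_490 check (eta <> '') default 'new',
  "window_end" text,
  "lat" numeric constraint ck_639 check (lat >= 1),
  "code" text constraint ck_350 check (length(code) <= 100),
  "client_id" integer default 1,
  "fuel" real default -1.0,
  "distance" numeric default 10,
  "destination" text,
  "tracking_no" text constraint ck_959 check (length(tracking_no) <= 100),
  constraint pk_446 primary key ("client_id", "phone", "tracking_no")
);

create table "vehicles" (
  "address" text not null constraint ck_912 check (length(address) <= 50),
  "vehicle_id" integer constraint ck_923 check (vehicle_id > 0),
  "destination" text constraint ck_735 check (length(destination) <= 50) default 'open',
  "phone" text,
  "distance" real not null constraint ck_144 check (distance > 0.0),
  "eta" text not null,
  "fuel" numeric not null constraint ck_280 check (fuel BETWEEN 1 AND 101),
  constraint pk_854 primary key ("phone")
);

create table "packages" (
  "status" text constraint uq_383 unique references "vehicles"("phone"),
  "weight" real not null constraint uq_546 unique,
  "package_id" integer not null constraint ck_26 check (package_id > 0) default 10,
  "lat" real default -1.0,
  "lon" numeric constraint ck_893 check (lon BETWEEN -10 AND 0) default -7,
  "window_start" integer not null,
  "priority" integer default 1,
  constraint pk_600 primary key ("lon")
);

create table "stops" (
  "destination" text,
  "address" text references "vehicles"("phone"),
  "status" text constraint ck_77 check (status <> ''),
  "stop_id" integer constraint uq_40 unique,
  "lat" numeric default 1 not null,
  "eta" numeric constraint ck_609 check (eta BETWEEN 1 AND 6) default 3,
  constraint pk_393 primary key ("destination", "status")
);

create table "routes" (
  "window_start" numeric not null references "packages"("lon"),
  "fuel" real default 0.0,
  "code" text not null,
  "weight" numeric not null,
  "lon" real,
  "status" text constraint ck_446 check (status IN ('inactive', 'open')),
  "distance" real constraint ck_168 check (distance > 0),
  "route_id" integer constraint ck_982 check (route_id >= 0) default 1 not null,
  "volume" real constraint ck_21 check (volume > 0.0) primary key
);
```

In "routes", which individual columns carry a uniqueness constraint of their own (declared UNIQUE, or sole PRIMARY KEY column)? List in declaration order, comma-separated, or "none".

volume

- window_start: no UNIQUE or single-column PK constraint.
- fuel: no UNIQUE or single-column PK constraint.
- code: no UNIQUE or single-column PK constraint.
- weight: no UNIQUE or single-column PK constraint.
- lon: no UNIQUE or single-column PK constraint.
- status: no UNIQUE or single-column PK constraint.
- distance: no UNIQUE or single-column PK constraint.
- route_id: no UNIQUE or single-column PK constraint.
- volume: single-column PRIMARY KEY → unique.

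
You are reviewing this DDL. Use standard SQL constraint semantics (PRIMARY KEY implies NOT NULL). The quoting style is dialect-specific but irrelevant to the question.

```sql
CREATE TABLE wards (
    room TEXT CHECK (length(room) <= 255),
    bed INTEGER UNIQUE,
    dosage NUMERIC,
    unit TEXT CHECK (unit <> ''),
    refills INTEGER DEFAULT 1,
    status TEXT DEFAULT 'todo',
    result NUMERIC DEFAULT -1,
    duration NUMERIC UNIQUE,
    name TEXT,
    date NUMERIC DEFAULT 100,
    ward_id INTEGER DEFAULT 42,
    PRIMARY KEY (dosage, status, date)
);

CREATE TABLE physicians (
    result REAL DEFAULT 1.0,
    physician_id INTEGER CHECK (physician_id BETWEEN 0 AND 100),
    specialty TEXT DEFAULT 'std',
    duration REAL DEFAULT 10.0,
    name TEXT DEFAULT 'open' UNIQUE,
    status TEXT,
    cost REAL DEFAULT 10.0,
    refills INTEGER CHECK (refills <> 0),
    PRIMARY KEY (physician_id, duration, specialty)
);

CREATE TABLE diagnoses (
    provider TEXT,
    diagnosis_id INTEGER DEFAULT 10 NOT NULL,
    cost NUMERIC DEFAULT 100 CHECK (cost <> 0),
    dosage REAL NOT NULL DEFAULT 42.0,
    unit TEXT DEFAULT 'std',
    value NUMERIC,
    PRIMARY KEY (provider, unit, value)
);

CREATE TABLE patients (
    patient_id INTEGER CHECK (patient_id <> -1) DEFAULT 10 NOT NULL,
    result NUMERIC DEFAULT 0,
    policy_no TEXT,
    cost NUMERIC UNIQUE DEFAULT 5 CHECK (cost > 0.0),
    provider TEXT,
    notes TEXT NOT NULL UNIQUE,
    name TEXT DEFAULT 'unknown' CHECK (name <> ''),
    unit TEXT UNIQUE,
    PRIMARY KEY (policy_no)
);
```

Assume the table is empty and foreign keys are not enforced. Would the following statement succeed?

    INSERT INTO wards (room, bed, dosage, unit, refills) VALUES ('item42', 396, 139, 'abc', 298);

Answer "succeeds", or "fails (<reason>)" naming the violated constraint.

succeeds

NOT NULL columns: date defaults to 100; dosage is supplied; status defaults to 'todo'.
CHECK constraints: 'item42' satisfies (length(room) <= 255); 'abc' satisfies (unit <> '').
No constraint is violated.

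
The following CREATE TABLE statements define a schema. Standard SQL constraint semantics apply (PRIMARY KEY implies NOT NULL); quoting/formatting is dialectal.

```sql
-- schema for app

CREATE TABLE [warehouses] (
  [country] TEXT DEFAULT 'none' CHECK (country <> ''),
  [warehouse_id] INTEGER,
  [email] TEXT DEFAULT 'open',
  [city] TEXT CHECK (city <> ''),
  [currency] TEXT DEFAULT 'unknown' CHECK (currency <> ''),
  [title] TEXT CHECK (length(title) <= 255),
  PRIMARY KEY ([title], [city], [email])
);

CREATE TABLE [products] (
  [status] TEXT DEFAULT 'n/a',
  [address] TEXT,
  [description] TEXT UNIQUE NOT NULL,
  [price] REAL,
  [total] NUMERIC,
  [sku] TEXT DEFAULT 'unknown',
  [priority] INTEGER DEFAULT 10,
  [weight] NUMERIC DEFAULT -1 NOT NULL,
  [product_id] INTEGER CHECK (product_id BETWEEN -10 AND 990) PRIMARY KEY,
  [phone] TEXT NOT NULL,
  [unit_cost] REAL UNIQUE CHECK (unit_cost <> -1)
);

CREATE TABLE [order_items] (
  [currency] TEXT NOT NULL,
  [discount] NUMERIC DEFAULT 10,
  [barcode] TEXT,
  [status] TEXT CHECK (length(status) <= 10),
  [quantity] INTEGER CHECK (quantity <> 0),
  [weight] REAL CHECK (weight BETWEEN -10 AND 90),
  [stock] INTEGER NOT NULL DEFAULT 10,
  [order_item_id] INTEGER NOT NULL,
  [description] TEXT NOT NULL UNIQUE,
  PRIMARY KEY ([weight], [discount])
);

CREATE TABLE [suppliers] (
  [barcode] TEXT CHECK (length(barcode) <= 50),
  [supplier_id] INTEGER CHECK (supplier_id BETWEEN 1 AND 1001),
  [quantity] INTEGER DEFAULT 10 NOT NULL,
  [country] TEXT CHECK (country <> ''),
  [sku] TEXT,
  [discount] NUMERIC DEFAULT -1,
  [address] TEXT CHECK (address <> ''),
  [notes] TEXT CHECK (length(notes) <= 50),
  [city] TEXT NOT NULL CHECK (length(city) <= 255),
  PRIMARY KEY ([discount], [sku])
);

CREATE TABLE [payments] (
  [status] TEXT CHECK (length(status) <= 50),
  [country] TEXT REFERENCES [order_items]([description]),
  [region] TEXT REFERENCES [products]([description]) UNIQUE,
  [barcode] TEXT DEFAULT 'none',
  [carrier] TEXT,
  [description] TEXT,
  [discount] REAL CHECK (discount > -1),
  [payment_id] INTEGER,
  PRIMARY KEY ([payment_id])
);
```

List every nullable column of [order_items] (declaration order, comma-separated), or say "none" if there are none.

- currency: declared NOT NULL → not nullable.
- discount: part of the PRIMARY KEY, which implies NOT NULL → not nullable.
- barcode: no NOT NULL constraint applies → nullable.
- status: CHECK does not forbid NULL (a CHECK constraint passes when its expression is NULL) → nullable.
- quantity: CHECK does not forbid NULL (a CHECK constraint passes when its expression is NULL) → nullable.
- weight: part of the PRIMARY KEY, which implies NOT NULL → not nullable.
- stock: declared NOT NULL → not nullable.
- order_item_id: declared NOT NULL → not nullable.
- description: declared NOT NULL → not nullable.

barcode, status, quantity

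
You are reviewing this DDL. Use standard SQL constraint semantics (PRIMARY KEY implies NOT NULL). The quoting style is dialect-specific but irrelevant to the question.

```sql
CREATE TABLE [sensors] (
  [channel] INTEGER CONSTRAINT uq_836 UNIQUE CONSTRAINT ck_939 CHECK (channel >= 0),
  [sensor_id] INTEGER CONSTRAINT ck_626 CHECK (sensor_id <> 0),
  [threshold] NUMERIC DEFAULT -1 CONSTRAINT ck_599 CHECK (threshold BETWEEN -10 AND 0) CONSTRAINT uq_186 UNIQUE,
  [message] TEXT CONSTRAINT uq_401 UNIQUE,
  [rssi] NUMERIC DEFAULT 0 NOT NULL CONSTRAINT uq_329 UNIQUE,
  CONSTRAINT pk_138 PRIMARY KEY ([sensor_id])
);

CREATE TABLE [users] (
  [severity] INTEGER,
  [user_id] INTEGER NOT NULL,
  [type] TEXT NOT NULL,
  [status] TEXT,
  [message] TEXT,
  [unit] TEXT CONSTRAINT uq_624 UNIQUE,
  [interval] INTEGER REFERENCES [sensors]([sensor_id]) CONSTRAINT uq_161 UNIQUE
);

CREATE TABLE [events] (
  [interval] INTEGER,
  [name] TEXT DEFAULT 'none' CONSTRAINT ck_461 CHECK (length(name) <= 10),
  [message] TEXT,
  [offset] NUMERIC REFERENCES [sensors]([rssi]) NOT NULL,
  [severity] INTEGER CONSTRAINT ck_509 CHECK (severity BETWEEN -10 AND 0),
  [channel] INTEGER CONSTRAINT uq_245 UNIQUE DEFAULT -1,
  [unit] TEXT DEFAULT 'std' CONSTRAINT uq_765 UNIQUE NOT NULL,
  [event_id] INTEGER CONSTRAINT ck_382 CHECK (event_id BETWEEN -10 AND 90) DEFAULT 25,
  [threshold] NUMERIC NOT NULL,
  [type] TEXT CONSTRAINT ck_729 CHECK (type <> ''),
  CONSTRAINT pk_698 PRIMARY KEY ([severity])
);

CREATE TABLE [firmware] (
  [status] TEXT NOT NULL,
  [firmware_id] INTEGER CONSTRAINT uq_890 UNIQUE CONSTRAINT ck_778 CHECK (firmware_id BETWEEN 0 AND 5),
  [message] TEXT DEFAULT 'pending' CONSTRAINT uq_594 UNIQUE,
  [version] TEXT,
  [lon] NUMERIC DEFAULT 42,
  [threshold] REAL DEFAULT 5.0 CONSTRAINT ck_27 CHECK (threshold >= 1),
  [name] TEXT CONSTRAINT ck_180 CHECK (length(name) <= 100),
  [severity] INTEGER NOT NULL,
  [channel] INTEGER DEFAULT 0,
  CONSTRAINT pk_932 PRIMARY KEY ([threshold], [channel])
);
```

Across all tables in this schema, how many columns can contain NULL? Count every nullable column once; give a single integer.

19

sensors: 3 nullable (channel, threshold, message — PK (sensor_id) and explicit NOT NULL columns excluded).
users: 5 nullable (severity, status, message, unit, interval — PK none and explicit NOT NULL columns excluded).
events: 6 nullable (interval, name, message, channel, event_id, type — PK (severity) and explicit NOT NULL columns excluded).
firmware: 5 nullable (firmware_id, message, version, lon, name — PK (threshold, channel) and explicit NOT NULL columns excluded).
Total: 3 + 5 + 6 + 5 = 19.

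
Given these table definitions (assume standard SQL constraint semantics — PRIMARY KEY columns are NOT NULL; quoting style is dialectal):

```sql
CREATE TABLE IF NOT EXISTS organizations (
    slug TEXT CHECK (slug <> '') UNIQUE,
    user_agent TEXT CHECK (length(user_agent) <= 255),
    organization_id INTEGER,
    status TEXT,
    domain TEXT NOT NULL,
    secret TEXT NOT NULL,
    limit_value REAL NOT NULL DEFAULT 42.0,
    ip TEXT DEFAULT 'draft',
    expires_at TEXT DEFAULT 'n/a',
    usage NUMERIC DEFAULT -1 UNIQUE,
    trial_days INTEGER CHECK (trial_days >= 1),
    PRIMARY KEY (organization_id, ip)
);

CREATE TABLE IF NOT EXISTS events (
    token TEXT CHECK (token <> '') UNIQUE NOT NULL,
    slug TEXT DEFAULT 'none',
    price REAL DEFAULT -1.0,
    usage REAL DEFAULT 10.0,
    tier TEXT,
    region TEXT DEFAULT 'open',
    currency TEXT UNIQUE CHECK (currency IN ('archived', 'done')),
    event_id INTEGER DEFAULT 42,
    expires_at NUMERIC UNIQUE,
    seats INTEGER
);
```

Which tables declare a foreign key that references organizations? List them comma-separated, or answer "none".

No REFERENCES clause anywhere in the schema names organizations.

none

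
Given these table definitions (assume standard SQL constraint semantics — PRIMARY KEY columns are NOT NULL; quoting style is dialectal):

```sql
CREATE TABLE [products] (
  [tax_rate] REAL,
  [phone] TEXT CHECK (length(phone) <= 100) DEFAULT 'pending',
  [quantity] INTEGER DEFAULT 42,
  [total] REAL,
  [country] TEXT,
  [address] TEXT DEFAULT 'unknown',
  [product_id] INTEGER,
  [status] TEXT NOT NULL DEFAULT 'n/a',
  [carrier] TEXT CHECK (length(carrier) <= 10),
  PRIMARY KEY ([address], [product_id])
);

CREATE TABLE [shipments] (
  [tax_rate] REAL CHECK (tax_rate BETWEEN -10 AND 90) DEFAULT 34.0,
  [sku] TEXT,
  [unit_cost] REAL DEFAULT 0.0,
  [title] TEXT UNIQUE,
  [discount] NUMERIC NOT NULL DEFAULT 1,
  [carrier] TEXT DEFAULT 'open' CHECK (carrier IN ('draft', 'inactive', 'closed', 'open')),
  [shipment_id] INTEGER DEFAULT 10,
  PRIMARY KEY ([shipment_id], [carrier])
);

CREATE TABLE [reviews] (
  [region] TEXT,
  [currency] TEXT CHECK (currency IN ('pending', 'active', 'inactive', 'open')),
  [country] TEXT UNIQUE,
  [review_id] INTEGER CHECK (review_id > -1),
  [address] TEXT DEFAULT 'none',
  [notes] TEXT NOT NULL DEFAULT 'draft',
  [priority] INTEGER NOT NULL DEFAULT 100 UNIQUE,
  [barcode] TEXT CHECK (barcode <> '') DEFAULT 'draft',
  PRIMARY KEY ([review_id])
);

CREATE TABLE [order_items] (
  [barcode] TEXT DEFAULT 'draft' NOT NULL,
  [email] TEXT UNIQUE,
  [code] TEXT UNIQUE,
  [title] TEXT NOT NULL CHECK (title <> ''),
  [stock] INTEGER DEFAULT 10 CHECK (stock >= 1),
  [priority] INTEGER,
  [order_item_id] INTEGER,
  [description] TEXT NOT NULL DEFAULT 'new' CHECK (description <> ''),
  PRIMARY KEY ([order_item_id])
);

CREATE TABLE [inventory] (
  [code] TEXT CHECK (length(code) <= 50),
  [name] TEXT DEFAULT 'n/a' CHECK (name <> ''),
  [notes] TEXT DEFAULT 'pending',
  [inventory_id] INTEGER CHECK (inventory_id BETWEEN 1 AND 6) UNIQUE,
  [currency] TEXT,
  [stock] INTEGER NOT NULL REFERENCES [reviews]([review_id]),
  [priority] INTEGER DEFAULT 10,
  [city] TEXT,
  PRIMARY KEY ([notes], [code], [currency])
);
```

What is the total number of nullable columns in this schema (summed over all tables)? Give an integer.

23

products: 6 nullable (tax_rate, phone, quantity, total, country, carrier — PK (address, product_id) and explicit NOT NULL columns excluded).
shipments: 4 nullable (tax_rate, sku, unit_cost, title — PK (shipment_id, carrier) and explicit NOT NULL columns excluded).
reviews: 5 nullable (region, currency, country, address, barcode — PK (review_id) and explicit NOT NULL columns excluded).
order_items: 4 nullable (email, code, stock, priority — PK (order_item_id) and explicit NOT NULL columns excluded).
inventory: 4 nullable (name, inventory_id, priority, city — PK (notes, code, currency) and explicit NOT NULL columns excluded).
Total: 6 + 4 + 5 + 4 + 4 = 23.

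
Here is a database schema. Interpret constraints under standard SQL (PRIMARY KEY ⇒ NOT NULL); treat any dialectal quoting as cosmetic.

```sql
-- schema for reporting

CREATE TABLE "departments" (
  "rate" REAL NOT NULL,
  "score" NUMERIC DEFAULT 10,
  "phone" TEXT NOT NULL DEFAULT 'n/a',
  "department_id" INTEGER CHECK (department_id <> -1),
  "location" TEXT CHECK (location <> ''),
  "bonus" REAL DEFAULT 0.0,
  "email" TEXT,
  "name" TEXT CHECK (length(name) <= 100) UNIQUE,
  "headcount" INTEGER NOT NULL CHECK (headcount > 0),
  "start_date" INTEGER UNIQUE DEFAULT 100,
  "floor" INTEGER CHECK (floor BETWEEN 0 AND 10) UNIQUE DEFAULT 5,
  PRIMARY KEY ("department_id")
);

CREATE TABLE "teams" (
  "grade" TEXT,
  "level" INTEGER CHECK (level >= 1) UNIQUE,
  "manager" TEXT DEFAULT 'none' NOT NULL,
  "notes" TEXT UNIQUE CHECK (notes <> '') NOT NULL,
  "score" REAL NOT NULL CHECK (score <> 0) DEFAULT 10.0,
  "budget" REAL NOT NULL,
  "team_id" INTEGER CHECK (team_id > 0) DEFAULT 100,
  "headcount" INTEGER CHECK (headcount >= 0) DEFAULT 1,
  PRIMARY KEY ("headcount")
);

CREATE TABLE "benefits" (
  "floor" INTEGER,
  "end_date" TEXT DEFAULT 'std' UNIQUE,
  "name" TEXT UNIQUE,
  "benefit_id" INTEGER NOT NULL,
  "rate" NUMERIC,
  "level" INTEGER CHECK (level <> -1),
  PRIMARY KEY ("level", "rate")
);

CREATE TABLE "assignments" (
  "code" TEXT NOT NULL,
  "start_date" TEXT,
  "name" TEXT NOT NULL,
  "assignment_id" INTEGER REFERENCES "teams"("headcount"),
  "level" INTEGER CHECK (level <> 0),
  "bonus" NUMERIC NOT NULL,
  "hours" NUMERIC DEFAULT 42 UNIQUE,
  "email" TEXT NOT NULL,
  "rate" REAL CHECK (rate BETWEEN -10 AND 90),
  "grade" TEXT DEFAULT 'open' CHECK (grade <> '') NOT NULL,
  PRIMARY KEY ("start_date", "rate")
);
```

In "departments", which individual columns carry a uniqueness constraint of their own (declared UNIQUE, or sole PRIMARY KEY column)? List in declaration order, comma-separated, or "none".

department_id, name, start_date, floor

- rate: no UNIQUE or single-column PK constraint.
- score: no UNIQUE or single-column PK constraint.
- phone: no UNIQUE or single-column PK constraint.
- department_id: single-column PRIMARY KEY → unique.
- location: no UNIQUE or single-column PK constraint.
- bonus: no UNIQUE or single-column PK constraint.
- email: no UNIQUE or single-column PK constraint.
- name: declared UNIQUE → unique.
- headcount: no UNIQUE or single-column PK constraint.
- start_date: declared UNIQUE → unique.
- floor: declared UNIQUE → unique.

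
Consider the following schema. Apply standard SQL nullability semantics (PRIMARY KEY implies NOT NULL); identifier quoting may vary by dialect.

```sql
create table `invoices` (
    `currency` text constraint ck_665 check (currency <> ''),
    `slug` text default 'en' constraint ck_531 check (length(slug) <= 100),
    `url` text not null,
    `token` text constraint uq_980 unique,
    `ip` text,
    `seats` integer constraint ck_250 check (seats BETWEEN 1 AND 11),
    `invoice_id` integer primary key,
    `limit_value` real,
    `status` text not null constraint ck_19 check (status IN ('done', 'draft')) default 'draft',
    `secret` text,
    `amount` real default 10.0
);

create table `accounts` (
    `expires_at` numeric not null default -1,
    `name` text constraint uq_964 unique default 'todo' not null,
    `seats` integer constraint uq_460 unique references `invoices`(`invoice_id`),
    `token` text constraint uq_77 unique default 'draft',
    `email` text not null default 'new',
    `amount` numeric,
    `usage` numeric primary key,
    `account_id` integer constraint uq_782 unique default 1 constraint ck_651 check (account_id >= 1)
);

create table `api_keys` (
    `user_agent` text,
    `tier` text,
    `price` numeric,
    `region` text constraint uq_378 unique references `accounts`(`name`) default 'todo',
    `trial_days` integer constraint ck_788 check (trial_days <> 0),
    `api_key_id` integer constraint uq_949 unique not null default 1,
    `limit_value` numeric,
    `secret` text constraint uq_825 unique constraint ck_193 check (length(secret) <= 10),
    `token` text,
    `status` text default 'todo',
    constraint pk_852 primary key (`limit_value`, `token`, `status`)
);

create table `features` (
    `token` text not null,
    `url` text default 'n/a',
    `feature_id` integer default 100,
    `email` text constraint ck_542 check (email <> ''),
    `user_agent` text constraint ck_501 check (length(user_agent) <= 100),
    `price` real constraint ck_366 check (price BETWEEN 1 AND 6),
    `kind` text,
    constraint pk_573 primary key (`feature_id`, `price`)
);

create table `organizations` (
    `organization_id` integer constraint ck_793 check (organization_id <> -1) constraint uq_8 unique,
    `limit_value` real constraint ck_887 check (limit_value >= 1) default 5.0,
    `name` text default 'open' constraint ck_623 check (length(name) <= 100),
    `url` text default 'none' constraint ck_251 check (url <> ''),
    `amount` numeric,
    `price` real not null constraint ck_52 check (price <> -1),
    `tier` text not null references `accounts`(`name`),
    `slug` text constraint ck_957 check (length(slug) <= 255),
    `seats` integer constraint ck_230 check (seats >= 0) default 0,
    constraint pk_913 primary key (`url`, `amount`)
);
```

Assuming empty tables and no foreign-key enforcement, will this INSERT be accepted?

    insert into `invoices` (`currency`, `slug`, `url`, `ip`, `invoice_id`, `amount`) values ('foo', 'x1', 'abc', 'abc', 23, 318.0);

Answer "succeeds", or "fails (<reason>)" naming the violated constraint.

NOT NULL columns: invoice_id is supplied; status defaults to 'draft'; url is supplied.
CHECK constraints: 'foo' satisfies (currency <> ''); 'x1' satisfies (length(slug) <= 100).
No constraint is violated.

succeeds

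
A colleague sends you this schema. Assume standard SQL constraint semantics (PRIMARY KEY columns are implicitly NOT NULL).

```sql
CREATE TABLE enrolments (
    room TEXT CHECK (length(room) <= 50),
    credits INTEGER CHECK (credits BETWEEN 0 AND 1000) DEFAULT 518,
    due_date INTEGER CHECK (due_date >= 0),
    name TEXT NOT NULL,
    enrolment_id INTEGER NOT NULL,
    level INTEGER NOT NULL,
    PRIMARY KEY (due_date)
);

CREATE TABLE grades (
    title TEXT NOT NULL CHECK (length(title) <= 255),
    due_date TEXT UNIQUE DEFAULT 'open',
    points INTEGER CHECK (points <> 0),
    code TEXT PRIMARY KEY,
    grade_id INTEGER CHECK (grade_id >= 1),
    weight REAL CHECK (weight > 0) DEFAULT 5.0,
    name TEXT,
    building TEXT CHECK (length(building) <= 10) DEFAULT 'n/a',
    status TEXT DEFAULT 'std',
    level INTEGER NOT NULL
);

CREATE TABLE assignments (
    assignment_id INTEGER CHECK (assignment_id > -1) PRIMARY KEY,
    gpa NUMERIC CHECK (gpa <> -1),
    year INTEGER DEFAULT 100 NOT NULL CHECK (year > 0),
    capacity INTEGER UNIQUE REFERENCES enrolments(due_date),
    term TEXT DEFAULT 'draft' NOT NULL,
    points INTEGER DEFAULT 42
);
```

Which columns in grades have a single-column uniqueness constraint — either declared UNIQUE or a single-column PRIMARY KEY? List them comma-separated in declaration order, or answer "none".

due_date, code

- title: no UNIQUE or single-column PK constraint.
- due_date: declared UNIQUE → unique.
- points: no UNIQUE or single-column PK constraint.
- code: single-column PRIMARY KEY → unique.
- grade_id: no UNIQUE or single-column PK constraint.
- weight: no UNIQUE or single-column PK constraint.
- name: no UNIQUE or single-column PK constraint.
- building: no UNIQUE or single-column PK constraint.
- status: no UNIQUE or single-column PK constraint.
- level: no UNIQUE or single-column PK constraint.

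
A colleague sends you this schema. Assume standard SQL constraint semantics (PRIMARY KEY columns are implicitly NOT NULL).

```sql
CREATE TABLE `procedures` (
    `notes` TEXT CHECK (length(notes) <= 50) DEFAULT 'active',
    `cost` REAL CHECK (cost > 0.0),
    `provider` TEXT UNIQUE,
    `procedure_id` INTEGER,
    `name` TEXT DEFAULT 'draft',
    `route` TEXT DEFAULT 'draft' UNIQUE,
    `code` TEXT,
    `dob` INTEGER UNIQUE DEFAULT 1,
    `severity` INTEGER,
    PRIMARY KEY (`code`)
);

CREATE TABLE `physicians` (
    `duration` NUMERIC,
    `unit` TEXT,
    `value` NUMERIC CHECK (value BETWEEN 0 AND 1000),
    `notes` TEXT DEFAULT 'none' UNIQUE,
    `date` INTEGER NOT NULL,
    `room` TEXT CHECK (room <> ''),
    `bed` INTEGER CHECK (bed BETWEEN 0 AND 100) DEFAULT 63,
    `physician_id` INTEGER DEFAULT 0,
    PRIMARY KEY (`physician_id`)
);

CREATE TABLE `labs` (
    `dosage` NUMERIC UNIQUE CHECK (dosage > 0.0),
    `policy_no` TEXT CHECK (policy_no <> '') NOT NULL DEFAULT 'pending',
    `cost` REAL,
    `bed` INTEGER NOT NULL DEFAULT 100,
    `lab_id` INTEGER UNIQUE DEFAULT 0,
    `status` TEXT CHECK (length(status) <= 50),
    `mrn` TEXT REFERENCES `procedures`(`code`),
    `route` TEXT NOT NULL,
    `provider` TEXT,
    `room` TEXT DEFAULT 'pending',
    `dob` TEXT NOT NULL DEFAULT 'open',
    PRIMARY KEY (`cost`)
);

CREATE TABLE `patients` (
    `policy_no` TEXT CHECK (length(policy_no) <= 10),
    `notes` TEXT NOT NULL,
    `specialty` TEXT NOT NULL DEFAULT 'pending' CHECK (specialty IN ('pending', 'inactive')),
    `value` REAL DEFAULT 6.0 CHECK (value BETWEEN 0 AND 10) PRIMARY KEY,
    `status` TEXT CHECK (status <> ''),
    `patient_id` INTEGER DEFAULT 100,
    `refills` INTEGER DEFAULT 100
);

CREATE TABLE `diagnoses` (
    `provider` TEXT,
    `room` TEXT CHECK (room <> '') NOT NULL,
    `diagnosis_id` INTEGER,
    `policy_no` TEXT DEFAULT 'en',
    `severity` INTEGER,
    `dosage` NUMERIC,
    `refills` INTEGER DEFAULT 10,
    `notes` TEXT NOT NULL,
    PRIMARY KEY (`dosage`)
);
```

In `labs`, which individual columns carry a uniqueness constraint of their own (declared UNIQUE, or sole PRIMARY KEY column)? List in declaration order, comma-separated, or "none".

- dosage: declared UNIQUE → unique.
- policy_no: no UNIQUE or single-column PK constraint.
- cost: single-column PRIMARY KEY → unique.
- bed: no UNIQUE or single-column PK constraint.
- lab_id: declared UNIQUE → unique.
- status: no UNIQUE or single-column PK constraint.
- mrn: no UNIQUE or single-column PK constraint.
- route: no UNIQUE or single-column PK constraint.
- provider: no UNIQUE or single-column PK constraint.
- room: no UNIQUE or single-column PK constraint.
- dob: no UNIQUE or single-column PK constraint.

dosage, cost, lab_id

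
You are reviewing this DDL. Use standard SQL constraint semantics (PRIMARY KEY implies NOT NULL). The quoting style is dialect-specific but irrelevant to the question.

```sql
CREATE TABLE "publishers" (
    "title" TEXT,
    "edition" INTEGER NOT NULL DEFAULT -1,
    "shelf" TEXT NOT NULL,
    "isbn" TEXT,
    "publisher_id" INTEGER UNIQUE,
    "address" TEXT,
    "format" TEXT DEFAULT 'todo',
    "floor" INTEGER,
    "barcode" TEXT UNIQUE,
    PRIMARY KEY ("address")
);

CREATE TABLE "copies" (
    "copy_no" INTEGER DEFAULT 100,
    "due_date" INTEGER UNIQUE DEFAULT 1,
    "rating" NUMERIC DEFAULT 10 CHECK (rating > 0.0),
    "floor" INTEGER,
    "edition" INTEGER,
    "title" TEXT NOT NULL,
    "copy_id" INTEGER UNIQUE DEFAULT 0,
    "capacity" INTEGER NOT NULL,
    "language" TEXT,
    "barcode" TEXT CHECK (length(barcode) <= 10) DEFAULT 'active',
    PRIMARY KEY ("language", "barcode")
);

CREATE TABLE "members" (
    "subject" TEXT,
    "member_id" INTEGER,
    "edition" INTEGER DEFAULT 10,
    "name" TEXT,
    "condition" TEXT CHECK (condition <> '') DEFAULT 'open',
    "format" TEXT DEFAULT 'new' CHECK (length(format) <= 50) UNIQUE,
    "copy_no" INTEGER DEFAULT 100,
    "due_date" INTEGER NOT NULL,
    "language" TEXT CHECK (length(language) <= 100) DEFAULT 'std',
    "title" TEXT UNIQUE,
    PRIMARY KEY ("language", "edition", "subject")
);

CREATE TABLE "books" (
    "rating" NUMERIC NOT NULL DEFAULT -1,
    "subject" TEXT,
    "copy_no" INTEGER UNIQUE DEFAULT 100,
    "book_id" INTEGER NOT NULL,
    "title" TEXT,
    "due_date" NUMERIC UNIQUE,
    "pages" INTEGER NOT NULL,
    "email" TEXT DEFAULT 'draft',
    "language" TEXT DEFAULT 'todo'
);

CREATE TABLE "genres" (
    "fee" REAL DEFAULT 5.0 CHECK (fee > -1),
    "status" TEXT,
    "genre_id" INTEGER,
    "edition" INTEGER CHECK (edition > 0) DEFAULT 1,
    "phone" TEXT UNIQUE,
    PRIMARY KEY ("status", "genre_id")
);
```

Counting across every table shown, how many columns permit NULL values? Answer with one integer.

publishers: 6 nullable (title, isbn, publisher_id, format, floor, barcode — PK (address) and explicit NOT NULL columns excluded).
copies: 6 nullable (copy_no, due_date, rating, floor, edition, copy_id — PK (language, barcode) and explicit NOT NULL columns excluded).
members: 6 nullable (member_id, name, condition, format, copy_no, title — PK (language, edition, subject) and explicit NOT NULL columns excluded).
books: 6 nullable (subject, copy_no, title, due_date, email, language — PK none and explicit NOT NULL columns excluded).
genres: 3 nullable (fee, edition, phone — PK (status, genre_id) and explicit NOT NULL columns excluded).
Total: 6 + 6 + 6 + 6 + 3 = 27.

27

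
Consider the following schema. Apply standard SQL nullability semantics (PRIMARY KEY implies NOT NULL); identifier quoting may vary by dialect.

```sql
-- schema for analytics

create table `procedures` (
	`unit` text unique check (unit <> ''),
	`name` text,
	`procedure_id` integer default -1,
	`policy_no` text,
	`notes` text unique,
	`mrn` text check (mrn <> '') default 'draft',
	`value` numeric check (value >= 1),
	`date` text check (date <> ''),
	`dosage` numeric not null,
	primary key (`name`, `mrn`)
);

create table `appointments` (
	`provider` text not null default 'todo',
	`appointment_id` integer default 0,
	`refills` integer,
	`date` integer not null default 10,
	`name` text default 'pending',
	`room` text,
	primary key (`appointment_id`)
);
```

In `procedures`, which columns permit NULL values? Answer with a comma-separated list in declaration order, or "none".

- unit: CHECK does not forbid NULL (a CHECK constraint passes when its expression is NULL) → nullable.
- name: part of the PRIMARY KEY, which implies NOT NULL → not nullable.
- procedure_id: DEFAULT only fills an omitted column; an explicit NULL is still allowed → nullable.
- policy_no: no NOT NULL constraint applies → nullable.
- notes: UNIQUE does not imply NOT NULL → nullable.
- mrn: part of the PRIMARY KEY, which implies NOT NULL → not nullable.
- value: CHECK does not forbid NULL (a CHECK constraint passes when its expression is NULL) → nullable.
- date: CHECK does not forbid NULL (a CHECK constraint passes when its expression is NULL) → nullable.
- dosage: declared NOT NULL → not nullable.

unit, procedure_id, policy_no, notes, value, date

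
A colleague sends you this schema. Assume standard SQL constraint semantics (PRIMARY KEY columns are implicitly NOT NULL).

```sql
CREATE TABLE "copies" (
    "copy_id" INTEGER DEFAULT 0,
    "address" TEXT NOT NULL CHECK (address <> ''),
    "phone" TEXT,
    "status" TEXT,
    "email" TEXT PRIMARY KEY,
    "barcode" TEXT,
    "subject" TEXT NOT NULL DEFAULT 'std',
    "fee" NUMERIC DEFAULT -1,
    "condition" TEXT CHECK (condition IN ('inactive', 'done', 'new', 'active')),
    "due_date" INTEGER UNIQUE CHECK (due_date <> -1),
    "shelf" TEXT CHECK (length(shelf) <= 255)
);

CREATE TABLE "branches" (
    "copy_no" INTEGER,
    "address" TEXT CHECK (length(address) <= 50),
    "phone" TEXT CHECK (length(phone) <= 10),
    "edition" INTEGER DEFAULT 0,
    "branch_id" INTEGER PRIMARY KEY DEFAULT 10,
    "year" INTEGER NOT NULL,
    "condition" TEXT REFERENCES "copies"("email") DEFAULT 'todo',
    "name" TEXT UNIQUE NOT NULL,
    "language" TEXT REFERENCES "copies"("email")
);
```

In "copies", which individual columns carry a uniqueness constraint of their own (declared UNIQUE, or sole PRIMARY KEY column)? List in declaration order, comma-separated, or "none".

- copy_id: no UNIQUE or single-column PK constraint.
- address: no UNIQUE or single-column PK constraint.
- phone: no UNIQUE or single-column PK constraint.
- status: no UNIQUE or single-column PK constraint.
- email: single-column PRIMARY KEY → unique.
- barcode: no UNIQUE or single-column PK constraint.
- subject: no UNIQUE or single-column PK constraint.
- fee: no UNIQUE or single-column PK constraint.
- condition: no UNIQUE or single-column PK constraint.
- due_date: declared UNIQUE → unique.
- shelf: no UNIQUE or single-column PK constraint.

email, due_date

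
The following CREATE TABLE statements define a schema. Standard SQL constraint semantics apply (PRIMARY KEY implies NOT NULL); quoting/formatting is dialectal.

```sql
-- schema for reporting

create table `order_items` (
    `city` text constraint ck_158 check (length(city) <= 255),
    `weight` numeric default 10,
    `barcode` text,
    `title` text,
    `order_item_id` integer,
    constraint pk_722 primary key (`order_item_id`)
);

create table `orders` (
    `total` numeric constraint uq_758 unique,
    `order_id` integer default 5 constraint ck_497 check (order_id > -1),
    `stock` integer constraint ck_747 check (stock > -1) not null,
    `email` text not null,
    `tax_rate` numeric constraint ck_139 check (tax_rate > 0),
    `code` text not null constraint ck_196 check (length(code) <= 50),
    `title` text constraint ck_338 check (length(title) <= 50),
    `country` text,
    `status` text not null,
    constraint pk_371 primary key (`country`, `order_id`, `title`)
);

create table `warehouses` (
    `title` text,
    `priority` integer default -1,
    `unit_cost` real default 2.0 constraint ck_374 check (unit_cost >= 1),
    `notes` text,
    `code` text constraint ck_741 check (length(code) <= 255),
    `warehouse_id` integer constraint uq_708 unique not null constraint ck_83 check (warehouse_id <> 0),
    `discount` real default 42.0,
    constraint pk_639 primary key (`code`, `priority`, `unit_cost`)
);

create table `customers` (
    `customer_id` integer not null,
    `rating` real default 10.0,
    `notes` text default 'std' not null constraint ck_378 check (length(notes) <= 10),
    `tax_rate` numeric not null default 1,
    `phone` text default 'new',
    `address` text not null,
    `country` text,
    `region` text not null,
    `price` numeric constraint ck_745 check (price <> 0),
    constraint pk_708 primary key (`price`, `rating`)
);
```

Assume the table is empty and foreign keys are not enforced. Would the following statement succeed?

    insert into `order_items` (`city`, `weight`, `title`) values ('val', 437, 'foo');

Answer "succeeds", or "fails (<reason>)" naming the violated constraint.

order_item_id is omitted from the column list and has no DEFAULT, so it would receive NULL.
But order_item_id is part of the PRIMARY KEY (implied NOT NULL).

fails (NOT NULL on order_item_id)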